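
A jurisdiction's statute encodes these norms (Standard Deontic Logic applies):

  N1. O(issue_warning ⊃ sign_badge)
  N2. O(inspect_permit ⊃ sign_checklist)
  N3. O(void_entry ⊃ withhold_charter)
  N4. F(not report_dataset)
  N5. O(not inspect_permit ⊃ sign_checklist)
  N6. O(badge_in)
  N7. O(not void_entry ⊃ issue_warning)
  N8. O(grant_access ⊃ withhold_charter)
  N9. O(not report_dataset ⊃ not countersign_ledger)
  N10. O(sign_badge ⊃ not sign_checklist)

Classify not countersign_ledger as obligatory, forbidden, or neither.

Neither

Premise 9 is O(not report_dataset ⊃ not countersign_ledger), but O(not report_dataset) is not derivable from the premises, so it does not yield O(not countersign_ledger).
No premise or chain of K-axiom applications forces O(not countersign_ledger), and none forces O(countersign_ledger). So not countersign_ledger is neither obligatory nor forbidden under these norms.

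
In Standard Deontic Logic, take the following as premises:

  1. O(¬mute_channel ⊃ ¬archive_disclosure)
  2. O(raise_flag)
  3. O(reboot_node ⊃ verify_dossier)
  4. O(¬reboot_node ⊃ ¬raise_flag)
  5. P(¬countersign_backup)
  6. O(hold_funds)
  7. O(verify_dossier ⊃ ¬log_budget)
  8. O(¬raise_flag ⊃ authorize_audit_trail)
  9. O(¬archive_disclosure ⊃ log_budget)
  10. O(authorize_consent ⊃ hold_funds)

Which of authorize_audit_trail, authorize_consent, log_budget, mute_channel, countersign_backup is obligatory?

mute_channel

From premise 2 we have O(raise_flag).
Premise 4, O(¬reboot_node ⊃ ¬raise_flag), contraposes to O(raise_flag ⊃ reboot_node); with O(raise_flag) we get O(reboot_node).
With premise 3, O(reboot_node ⊃ verify_dossier), the K-axiom yields O(verify_dossier).
Applying K to premise 7 (O(verify_dossier ⊃ ¬log_budget)) and O(verify_dossier) yields O(¬log_budget).
Premise 9 is O(¬archive_disclosure ⊃ log_budget); contrapositively O(¬log_budget ⊃ archive_disclosure). Since O(¬log_budget) holds, K gives O(archive_disclosure).
The contrapositive of premise 1 (O(¬mute_channel ⊃ ¬archive_disclosure)) is O(archive_disclosure ⊃ mute_channel), and O(archive_disclosure) is already established, so O(mute_channel).
So O(mute_channel) holds — mute_channel is obligatory. None of the other listed options is made obligatory by any chain of premises.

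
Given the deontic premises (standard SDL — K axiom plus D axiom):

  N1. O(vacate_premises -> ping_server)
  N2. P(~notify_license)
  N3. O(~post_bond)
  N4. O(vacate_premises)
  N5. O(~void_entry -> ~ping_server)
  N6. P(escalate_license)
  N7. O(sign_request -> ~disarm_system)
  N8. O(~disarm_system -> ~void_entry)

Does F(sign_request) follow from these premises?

Yes

Premise 4 states O(vacate_premises) outright.
With premise 1, O(vacate_premises -> ping_server), the K-axiom yields O(ping_server).
Premise 5 is O(~void_entry -> ~ping_server); contrapositively O(ping_server -> void_entry). Since O(ping_server) holds, K gives O(void_entry).
The contrapositive of premise 8 (O(~disarm_system -> ~void_entry)) is O(void_entry -> disarm_system), and O(void_entry) is already established, so O(disarm_system).
Premise 7, O(sign_request -> ~disarm_system), contraposes to O(disarm_system -> ~sign_request); with O(disarm_system) we get O(~sign_request).
Premises 2, 3, 6 do not contribute to this derivation.
So O(~sign_request) holds, i.e. F(sign_request). The claim follows.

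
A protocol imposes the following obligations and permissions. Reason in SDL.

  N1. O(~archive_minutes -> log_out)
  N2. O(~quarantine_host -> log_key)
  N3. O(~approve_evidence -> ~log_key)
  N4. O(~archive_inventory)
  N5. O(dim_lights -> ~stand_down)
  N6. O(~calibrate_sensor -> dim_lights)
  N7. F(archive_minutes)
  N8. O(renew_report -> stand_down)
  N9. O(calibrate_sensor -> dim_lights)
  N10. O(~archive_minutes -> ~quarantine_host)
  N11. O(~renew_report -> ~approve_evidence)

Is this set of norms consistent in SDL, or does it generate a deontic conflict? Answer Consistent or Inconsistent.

Inconsistent

Premises 9 and 6 are O(calibrate_sensor -> dim_lights) and O(~calibrate_sensor -> dim_lights); every ideal world satisfies calibrate_sensor or ~calibrate_sensor, so in either case dim_lights holds — hence O(dim_lights).
From O(dim_lights) and premise 5, O(dim_lights -> ~stand_down), we obtain O(~stand_down).
Premise 8 is O(renew_report -> stand_down); contrapositively O(~stand_down -> ~renew_report). Since O(~stand_down) holds, K gives O(~renew_report).
With premise 11, O(~renew_report -> ~approve_evidence), the K-axiom yields O(~approve_evidence).
Premise 3 is O(~approve_evidence -> ~log_key); since O(~approve_evidence), deontic closure gives O(~log_key).
Premise 2 is O(~quarantine_host -> log_key); contrapositively O(~log_key -> quarantine_host). Since O(~log_key) holds, K gives O(quarantine_host).
Premise 10, O(~archive_minutes -> ~quarantine_host), contraposes to O(quarantine_host -> archive_minutes); with O(quarantine_host) we get O(archive_minutes).
Yet premise 7 is F(archive_minutes), i.e. O(~archive_minutes).
We now have both O(archive_minutes) and O(~archive_minutes) — archive_minutes is simultaneously obligatory and forbidden, violating the D-axiom.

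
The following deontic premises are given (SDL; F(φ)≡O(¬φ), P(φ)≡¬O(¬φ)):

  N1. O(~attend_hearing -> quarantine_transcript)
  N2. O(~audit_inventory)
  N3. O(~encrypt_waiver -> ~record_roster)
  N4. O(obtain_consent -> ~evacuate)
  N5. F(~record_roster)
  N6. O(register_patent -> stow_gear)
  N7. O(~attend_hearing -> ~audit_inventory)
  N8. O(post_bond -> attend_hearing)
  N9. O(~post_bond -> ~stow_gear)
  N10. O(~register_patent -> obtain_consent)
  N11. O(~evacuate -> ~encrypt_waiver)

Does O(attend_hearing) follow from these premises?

Yes

F(~record_roster) at premise 5 means O(record_roster).
The contrapositive of premise 3 (O(~encrypt_waiver -> ~record_roster)) is O(record_roster -> encrypt_waiver), and O(record_roster) is already established, so O(encrypt_waiver).
The contrapositive of premise 11 (O(~evacuate -> ~encrypt_waiver)) is O(encrypt_waiver -> evacuate), and O(encrypt_waiver) is already established, so O(evacuate).
The contrapositive of premise 4 (O(obtain_consent -> ~evacuate)) is O(evacuate -> ~obtain_consent), and O(evacuate) is already established, so O(~obtain_consent).
Premise 10 is O(~register_patent -> obtain_consent); contrapositively O(~obtain_consent -> register_patent). Since O(~obtain_consent) holds, K gives O(register_patent).
Applying K to premise 6 (O(register_patent -> stow_gear)) and O(register_patent) yields O(stow_gear).
Premise 9, O(~post_bond -> ~stow_gear), contraposes to O(stow_gear -> post_bond); with O(stow_gear) we get O(post_bond).
With premise 8, O(post_bond -> attend_hearing), the K-axiom yields O(attend_hearing).
Premises 1, 2, 7 do not contribute to this derivation.
So O(attend_hearing) follows.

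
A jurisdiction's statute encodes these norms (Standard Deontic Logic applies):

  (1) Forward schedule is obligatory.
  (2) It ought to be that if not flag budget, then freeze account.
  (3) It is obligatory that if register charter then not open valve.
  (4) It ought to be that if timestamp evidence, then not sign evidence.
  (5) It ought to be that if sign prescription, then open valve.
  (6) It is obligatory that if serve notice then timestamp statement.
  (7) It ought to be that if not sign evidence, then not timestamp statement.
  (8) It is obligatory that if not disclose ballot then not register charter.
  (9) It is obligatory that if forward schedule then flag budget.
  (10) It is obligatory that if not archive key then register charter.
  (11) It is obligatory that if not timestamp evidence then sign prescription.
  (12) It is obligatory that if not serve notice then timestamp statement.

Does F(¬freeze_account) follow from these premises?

No

Premise 2 is O(¬flag_budget → freeze_account), but O(¬flag_budget) is not derivable from the premises, so it does not yield O(freeze_account).
No other premise forces O(freeze_account). An ideal world satisfying every premise can still have ¬freeze_account true, so F(¬freeze_account) is not derivable.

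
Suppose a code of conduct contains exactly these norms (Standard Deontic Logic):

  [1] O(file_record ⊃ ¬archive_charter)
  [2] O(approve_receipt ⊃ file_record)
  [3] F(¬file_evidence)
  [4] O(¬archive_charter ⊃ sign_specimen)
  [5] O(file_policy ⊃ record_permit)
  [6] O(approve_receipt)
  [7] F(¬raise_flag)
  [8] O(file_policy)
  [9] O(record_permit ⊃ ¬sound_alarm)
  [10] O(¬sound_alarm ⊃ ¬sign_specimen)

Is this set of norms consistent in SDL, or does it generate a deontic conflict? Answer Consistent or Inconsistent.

From premise 8 we have O(file_policy).
Applying K to premise 5 (O(file_policy ⊃ record_permit)) and O(file_policy) yields O(record_permit).
Applying K to premise 9 (O(record_permit ⊃ ¬sound_alarm)) and O(record_permit) yields O(¬sound_alarm).
Premise 10 is O(¬sound_alarm ⊃ ¬sign_specimen); since O(¬sound_alarm), deontic closure gives O(¬sign_specimen).
Premise 4, O(¬archive_charter ⊃ sign_specimen), contraposes to O(¬sign_specimen ⊃ archive_charter); with O(¬sign_specimen) we get O(archive_charter).
The contrapositive of premise 1 (O(file_record ⊃ ¬archive_charter)) is O(archive_charter ⊃ ¬file_record), and O(archive_charter) is already established, so O(¬file_record).
Premise 2 is O(approve_receipt ⊃ file_record); contrapositively O(¬file_record ⊃ ¬approve_receipt). Since O(¬file_record) holds, K gives O(¬approve_receipt).
But premise 6 directly asserts O(approve_receipt).
We now have both O(¬approve_receipt) and O(approve_receipt) — approve_receipt is simultaneously obligatory and forbidden, violating the D-axiom.

Inconsistent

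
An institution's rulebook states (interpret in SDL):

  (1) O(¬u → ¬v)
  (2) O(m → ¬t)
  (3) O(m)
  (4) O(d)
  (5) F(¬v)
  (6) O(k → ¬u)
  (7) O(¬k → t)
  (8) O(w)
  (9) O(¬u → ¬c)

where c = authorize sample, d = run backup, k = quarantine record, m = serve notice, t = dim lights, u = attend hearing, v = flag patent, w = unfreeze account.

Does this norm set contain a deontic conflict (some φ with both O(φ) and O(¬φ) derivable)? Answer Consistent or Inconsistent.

F(¬v) at premise 5 means O(v).
Premise 1 is O(¬u → ¬v); contrapositively O(v → u). Since O(v) holds, K gives O(u).
Premise 6, O(k → ¬u), contraposes to O(u → ¬k); with O(u) we get O(¬k).
Premise 7 is O(¬k → t); since O(¬k), deontic closure gives O(t).
The contrapositive of premise 2 (O(m → ¬t)) is O(t → ¬m), and O(t) is already established, so O(¬m).
Yet premise 3 states O(m).
We now have both O(¬m) and O(m) — m is simultaneously obligatory and forbidden, violating the D-axiom.

Inconsistent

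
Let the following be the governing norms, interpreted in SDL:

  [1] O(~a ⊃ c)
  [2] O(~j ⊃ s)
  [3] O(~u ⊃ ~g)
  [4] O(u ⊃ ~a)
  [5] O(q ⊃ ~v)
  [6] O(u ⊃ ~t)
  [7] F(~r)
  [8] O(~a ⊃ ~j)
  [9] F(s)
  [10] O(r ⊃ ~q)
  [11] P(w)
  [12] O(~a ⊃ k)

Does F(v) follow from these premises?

No

Premise 5 is O(q ⊃ ~v), but O(q) is not derivable from the premises, so it does not yield O(~v).
No other premise forces O(~v). An ideal world satisfying every premise can still have v true, so F(v) is not derivable.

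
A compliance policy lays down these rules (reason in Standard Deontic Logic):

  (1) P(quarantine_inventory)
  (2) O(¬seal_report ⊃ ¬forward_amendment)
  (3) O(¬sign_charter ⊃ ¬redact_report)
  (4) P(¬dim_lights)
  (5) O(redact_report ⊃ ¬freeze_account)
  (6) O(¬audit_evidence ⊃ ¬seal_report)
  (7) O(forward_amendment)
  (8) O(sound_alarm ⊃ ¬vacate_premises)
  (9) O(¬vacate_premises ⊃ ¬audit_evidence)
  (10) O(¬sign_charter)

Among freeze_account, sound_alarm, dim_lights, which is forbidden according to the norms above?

From premise 7 we have O(forward_amendment).
The contrapositive of premise 2 (O(¬seal_report ⊃ ¬forward_amendment)) is O(forward_amendment ⊃ seal_report), and O(forward_amendment) is already established, so O(seal_report).
Premise 6 is O(¬audit_evidence ⊃ ¬seal_report); contrapositively O(seal_report ⊃ audit_evidence). Since O(seal_report) holds, K gives O(audit_evidence).
Premise 9, O(¬vacate_premises ⊃ ¬audit_evidence), contraposes to O(audit_evidence ⊃ vacate_premises); with O(audit_evidence) we get O(vacate_premises).
Premise 8, O(sound_alarm ⊃ ¬vacate_premises), contraposes to O(vacate_premises ⊃ ¬sound_alarm); with O(vacate_premises) we get O(¬sound_alarm).
So O(¬sound_alarm) holds, i.e. sound_alarm is forbidden. None of the other listed options is forbidden under the premises.

sound_alarm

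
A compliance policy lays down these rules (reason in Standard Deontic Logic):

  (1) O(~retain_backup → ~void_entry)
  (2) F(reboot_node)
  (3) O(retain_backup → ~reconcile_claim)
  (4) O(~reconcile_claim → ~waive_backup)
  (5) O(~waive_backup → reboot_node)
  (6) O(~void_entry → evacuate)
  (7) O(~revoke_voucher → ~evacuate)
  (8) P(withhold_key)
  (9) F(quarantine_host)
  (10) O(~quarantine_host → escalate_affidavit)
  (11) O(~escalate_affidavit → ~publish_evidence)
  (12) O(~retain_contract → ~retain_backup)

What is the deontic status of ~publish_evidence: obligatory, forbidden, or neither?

Premise 11 is O(~escalate_affidavit → ~publish_evidence), but O(~escalate_affidavit) is not derivable from the premises, so it does not yield O(~publish_evidence).
No premise or chain of K-axiom applications forces O(~publish_evidence), and none forces O(publish_evidence). So ~publish_evidence is neither obligatory nor forbidden under these norms.

Neither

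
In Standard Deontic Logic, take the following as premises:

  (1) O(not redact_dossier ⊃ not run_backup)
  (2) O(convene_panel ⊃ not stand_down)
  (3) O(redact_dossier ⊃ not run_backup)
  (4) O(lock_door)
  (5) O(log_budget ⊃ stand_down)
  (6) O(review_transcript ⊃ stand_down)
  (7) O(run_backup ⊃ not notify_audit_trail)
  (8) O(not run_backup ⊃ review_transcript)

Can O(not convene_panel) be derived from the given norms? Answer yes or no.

Yes

Premises 3 and 1 are O(redact_dossier ⊃ not run_backup) and O(not redact_dossier ⊃ not run_backup); every ideal world satisfies redact_dossier or not redact_dossier, so in either case not run_backup holds — hence O(not run_backup).
From O(not run_backup) and premise 8, O(not run_backup ⊃ review_transcript), we obtain O(review_transcript).
Applying K to premise 6 (O(review_transcript ⊃ stand_down)) and O(review_transcript) yields O(stand_down).
Premise 2 is O(convene_panel ⊃ not stand_down); contrapositively O(stand_down ⊃ not convene_panel). Since O(stand_down) holds, K gives O(not convene_panel).
Premises 4, 5, 7 do not contribute to this derivation.
So O(not convene_panel) follows.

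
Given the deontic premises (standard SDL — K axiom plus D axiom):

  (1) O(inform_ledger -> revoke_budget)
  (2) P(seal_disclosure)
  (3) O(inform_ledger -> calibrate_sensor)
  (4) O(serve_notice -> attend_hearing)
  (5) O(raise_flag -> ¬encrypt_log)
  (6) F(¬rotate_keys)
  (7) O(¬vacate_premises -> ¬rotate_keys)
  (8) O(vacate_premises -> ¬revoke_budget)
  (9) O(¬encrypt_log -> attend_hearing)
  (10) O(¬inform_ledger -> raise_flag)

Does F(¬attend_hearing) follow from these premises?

F(¬rotate_keys) at premise 6 means O(rotate_keys).
Premise 7 is O(¬vacate_premises -> ¬rotate_keys); contrapositively O(rotate_keys -> vacate_premises). Since O(rotate_keys) holds, K gives O(vacate_premises).
With premise 8, O(vacate_premises -> ¬revoke_budget), the K-axiom yields O(¬revoke_budget).
The contrapositive of premise 1 (O(inform_ledger -> revoke_budget)) is O(¬revoke_budget -> ¬inform_ledger), and O(¬revoke_budget) is already established, so O(¬inform_ledger).
From O(¬inform_ledger) and premise 10, O(¬inform_ledger -> raise_flag), we obtain O(raise_flag).
With premise 5, O(raise_flag -> ¬encrypt_log), the K-axiom yields O(¬encrypt_log).
From O(¬encrypt_log) and premise 9, O(¬encrypt_log -> attend_hearing), we obtain O(attend_hearing).
Premises 2, 3, 4 do not contribute to this derivation.
So O(attend_hearing) holds, i.e. F(¬attend_hearing). The claim follows.

Yes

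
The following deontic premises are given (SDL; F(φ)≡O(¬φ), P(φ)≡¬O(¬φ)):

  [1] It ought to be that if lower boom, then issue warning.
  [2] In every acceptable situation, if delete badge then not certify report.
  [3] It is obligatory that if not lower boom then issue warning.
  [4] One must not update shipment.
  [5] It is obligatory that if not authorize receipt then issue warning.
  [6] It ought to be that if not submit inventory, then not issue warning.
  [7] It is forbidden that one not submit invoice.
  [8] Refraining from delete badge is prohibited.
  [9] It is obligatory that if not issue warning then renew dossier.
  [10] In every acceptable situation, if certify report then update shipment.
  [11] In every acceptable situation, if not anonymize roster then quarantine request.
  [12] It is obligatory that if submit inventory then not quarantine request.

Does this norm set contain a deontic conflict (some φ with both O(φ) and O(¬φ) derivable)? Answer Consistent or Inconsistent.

Consistent

Premise 10 is O(certify_report → update_shipment), but O(certify_report) is not derivable from the premises, so it does not yield O(update_shipment).
So O(update_shipment) is not derivable, and the apparent clash with O(¬update_shipment) does not arise.
A world satisfying every obligation exists (e.g. anonymize_roster=true, authorize_receipt=false, certify_report=false, delete_badge=true, issue_warning=true, lower_boom=false, quarantine_request=false, renew_dossier=false, submit_inventory=true, submit_invoice=true, update_shipment=false); no atom is both obligatory and forbidden, so the set is consistent.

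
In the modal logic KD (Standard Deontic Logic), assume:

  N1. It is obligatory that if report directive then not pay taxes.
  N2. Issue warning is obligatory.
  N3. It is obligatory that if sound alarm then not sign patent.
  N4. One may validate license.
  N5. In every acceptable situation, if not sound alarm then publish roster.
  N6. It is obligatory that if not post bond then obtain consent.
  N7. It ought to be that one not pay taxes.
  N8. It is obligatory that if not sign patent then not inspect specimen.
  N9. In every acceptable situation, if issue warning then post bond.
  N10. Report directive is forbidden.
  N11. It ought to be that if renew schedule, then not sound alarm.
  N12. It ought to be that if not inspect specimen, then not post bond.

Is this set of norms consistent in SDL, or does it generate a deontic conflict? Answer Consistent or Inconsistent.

Consistent

Premise 1 is O(report_directive → ¬pay_taxes); even if O(¬pay_taxes) held, inferring O(report_directive) would be affirming the consequent — invalid.
So O(report_directive) is not derivable, and the apparent clash with O(¬report_directive) does not arise.
A world satisfying every obligation exists (e.g. inspect_specimen=true, issue_warning=true, obtain_consent=false, pay_taxes=false, post_bond=true, publish_roster=true, renew_schedule=false, report_directive=false, sign_patent=true, sound_alarm=false, validate_license=false); no atom is both obligatory and forbidden, so the set is consistent.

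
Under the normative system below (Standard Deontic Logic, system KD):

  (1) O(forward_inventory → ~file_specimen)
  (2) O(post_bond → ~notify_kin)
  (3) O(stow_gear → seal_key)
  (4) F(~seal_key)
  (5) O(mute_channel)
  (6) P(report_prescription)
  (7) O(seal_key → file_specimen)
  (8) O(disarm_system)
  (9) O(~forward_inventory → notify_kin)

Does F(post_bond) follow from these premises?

Premise 4 is F(~seal_key), i.e. O(seal_key).
With premise 7, O(seal_key → file_specimen), the K-axiom yields O(file_specimen).
The contrapositive of premise 1 (O(forward_inventory → ~file_specimen)) is O(file_specimen → ~forward_inventory), and O(file_specimen) is already established, so O(~forward_inventory).
With premise 9, O(~forward_inventory → notify_kin), the K-axiom yields O(notify_kin).
The contrapositive of premise 2 (O(post_bond → ~notify_kin)) is O(notify_kin → ~post_bond), and O(notify_kin) is already established, so O(~post_bond).
Premises 3, 5, 6, 8 do not contribute to this derivation.
So O(~post_bond) holds, i.e. F(post_bond). The claim follows.

Yes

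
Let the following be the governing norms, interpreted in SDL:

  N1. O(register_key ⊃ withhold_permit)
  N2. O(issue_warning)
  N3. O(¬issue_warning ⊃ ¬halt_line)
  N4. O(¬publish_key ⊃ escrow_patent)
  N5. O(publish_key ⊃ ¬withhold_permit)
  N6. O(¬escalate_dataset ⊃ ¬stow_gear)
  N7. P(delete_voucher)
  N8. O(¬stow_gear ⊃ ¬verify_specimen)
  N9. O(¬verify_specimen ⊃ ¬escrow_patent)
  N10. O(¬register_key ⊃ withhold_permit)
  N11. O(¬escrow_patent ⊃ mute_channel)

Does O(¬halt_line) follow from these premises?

No

Premise 3 is O(¬issue_warning ⊃ ¬halt_line), but O(¬issue_warning) is not derivable from the premises, so it does not yield O(¬halt_line).
No other premise forces O(¬halt_line). An ideal world satisfying every premise can still have ¬halt_line false, so O(¬halt_line) is not derivable.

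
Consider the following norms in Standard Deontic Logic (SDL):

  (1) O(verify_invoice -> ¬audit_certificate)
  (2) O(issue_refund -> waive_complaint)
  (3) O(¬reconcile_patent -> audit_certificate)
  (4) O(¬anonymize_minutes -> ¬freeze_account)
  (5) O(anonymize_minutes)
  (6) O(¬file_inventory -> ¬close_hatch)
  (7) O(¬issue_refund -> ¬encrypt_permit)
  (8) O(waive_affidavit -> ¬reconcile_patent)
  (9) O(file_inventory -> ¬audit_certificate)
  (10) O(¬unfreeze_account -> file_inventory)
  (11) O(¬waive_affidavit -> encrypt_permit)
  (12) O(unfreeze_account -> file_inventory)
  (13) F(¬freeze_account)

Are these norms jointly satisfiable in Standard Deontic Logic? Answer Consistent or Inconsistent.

Premise 4 is O(¬anonymize_minutes -> ¬freeze_account), but O(¬anonymize_minutes) is not derivable from the premises, so it does not yield O(¬freeze_account).
So O(¬freeze_account) is not derivable, and the apparent clash with O(freeze_account) does not arise.
A world satisfying every obligation exists (e.g. anonymize_minutes=true, audit_certificate=false, close_hatch=false, encrypt_permit=true, file_inventory=true, freeze_account=true, issue_refund=true, reconcile_patent=true, unfreeze_account=false, verify_invoice=false, waive_affidavit=false, waive_complaint=true); no atom is both obligatory and forbidden, so the set is consistent.

Consistent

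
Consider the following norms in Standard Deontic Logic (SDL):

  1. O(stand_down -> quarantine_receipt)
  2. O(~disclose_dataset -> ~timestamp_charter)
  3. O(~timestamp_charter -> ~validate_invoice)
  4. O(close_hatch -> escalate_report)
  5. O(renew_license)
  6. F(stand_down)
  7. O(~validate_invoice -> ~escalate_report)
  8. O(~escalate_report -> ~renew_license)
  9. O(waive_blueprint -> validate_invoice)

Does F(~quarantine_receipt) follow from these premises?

Premise 1 is O(stand_down -> quarantine_receipt), but O(stand_down) is not derivable from the premises, so it does not yield O(quarantine_receipt).
No other premise forces O(quarantine_receipt). An ideal world satisfying every premise can still have ~quarantine_receipt true, so F(~quarantine_receipt) is not derivable.

No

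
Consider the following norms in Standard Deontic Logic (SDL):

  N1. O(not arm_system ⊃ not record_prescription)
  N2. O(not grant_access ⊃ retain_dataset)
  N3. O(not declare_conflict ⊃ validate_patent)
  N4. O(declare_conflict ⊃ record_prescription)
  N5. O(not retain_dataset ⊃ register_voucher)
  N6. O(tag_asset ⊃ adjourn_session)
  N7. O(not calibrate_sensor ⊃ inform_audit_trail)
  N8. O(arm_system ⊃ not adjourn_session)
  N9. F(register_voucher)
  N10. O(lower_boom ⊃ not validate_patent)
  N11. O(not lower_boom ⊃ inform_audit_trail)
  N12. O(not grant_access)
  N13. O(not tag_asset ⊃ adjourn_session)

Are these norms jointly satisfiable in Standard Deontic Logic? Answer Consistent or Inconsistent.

Premise 5 is O(not retain_dataset ⊃ register_voucher), but O(not retain_dataset) is not derivable from the premises, so it does not yield O(register_voucher).
So O(register_voucher) is not derivable, and the apparent clash with O(not register_voucher) does not arise.
A world satisfying every obligation exists (e.g. adjourn_session=true, arm_system=false, calibrate_sensor=false, declare_conflict=false, grant_access=false, inform_audit_trail=true, lower_boom=false, record_prescription=false, register_voucher=false, retain_dataset=true, tag_asset=false, validate_patent=true); no atom is both obligatory and forbidden, so the set is consistent.

Consistent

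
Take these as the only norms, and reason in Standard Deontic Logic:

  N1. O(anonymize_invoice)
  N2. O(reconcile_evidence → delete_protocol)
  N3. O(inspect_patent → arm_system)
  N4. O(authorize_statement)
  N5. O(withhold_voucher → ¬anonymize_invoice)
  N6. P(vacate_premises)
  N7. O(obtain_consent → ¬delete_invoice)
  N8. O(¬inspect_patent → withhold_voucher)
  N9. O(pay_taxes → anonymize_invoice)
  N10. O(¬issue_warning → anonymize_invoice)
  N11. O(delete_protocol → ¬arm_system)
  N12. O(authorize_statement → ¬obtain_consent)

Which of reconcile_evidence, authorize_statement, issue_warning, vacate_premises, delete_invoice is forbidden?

reconcile_evidence

Premise 1 gives O(anonymize_invoice).
Premise 5, O(withhold_voucher → ¬anonymize_invoice), contraposes to O(anonymize_invoice → ¬withhold_voucher); with O(anonymize_invoice) we get O(¬withhold_voucher).
The contrapositive of premise 8 (O(¬inspect_patent → withhold_voucher)) is O(¬withhold_voucher → inspect_patent), and O(¬withhold_voucher) is already established, so O(inspect_patent).
With premise 3, O(inspect_patent → arm_system), the K-axiom yields O(arm_system).
The contrapositive of premise 11 (O(delete_protocol → ¬arm_system)) is O(arm_system → ¬delete_protocol), and O(arm_system) is already established, so O(¬delete_protocol).
The contrapositive of premise 2 (O(reconcile_evidence → delete_protocol)) is O(¬delete_protocol → ¬reconcile_evidence), and O(¬delete_protocol) is already established, so O(¬reconcile_evidence).
So O(¬reconcile_evidence) holds, i.e. reconcile_evidence is forbidden. None of the other listed options is forbidden under the premises.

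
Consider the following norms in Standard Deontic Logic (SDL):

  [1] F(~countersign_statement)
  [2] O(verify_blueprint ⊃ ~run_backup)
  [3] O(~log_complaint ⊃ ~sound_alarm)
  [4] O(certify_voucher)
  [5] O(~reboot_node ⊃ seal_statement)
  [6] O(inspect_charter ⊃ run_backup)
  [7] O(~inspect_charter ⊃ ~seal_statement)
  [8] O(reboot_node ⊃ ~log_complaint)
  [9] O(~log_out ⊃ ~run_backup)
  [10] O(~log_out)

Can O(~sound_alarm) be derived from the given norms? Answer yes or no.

Premise 10 gives O(~log_out).
Premise 9 is O(~log_out ⊃ ~run_backup); since O(~log_out), deontic closure gives O(~run_backup).
Premise 6 is O(inspect_charter ⊃ run_backup); contrapositively O(~run_backup ⊃ ~inspect_charter). Since O(~run_backup) holds, K gives O(~inspect_charter).
Applying K to premise 7 (O(~inspect_charter ⊃ ~seal_statement)) and O(~inspect_charter) yields O(~seal_statement).
The contrapositive of premise 5 (O(~reboot_node ⊃ seal_statement)) is O(~seal_statement ⊃ reboot_node), and O(~seal_statement) is already established, so O(reboot_node).
With premise 8, O(reboot_node ⊃ ~log_complaint), the K-axiom yields O(~log_complaint).
Applying K to premise 3 (O(~log_complaint ⊃ ~sound_alarm)) and O(~log_complaint) yields O(~sound_alarm).
Premises 1, 2, 4 do not contribute to this derivation.
So O(~sound_alarm) follows.

Yes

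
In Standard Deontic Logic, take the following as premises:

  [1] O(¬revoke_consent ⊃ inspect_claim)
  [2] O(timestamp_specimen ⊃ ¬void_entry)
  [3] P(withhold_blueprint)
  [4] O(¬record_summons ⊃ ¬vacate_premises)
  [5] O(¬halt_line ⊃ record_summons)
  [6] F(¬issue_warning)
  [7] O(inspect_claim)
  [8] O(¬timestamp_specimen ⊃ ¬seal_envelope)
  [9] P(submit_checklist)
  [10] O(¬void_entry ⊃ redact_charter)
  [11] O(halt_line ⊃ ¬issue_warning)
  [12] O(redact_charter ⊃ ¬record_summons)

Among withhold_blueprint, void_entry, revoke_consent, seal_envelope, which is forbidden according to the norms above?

seal_envelope

Premise 6, F(¬issue_warning), is equivalent to O(issue_warning).
Premise 11, O(halt_line ⊃ ¬issue_warning), contraposes to O(issue_warning ⊃ ¬halt_line); with O(issue_warning) we get O(¬halt_line).
From O(¬halt_line) and premise 5, O(¬halt_line ⊃ record_summons), we obtain O(record_summons).
The contrapositive of premise 12 (O(redact_charter ⊃ ¬record_summons)) is O(record_summons ⊃ ¬redact_charter), and O(record_summons) is already established, so O(¬redact_charter).
Premise 10 is O(¬void_entry ⊃ redact_charter); contrapositively O(¬redact_charter ⊃ void_entry). Since O(¬redact_charter) holds, K gives O(void_entry).
Premise 2, O(timestamp_specimen ⊃ ¬void_entry), contraposes to O(void_entry ⊃ ¬timestamp_specimen); with O(void_entry) we get O(¬timestamp_specimen).
From O(¬timestamp_specimen) and premise 8, O(¬timestamp_specimen ⊃ ¬seal_envelope), we obtain O(¬seal_envelope).
So O(¬seal_envelope) holds, i.e. seal_envelope is forbidden. None of the other listed options is forbidden under the premises.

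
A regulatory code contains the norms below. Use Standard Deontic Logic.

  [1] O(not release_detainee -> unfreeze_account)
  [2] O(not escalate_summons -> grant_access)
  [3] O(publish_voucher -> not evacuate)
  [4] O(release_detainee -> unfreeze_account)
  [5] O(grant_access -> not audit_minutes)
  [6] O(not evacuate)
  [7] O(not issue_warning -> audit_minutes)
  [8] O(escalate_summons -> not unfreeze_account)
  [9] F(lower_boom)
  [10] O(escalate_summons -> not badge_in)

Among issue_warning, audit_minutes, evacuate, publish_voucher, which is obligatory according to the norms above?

Premises 1 and 4 are O(not release_detainee -> unfreeze_account) and O(release_detainee -> unfreeze_account); every ideal world satisfies not release_detainee or release_detainee, so in either case unfreeze_account holds — hence O(unfreeze_account).
Premise 8, O(escalate_summons -> not unfreeze_account), contraposes to O(unfreeze_account -> not escalate_summons); with O(unfreeze_account) we get O(not escalate_summons).
With premise 2, O(not escalate_summons -> grant_access), the K-axiom yields O(grant_access).
Applying K to premise 5 (O(grant_access -> not audit_minutes)) and O(grant_access) yields O(not audit_minutes).
Premise 7, O(not issue_warning -> audit_minutes), contraposes to O(not audit_minutes -> issue_warning); with O(not audit_minutes) we get O(issue_warning).
So O(issue_warning) holds — issue_warning is obligatory. None of the other listed options is made obligatory by any chain of premises.

issue_warning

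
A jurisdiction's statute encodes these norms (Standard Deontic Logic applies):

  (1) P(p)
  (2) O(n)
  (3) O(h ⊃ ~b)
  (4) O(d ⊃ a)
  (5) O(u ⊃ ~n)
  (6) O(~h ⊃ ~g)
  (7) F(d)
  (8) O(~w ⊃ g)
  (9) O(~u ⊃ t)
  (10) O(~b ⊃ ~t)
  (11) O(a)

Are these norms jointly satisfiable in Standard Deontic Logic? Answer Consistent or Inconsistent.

Consistent

Premise 4 is O(d ⊃ a); even if O(a) held, inferring O(d) would be affirming the consequent — invalid.
So O(d) is not derivable, and the apparent clash with O(~d) does not arise.
A world satisfying every obligation exists (e.g. a=true, b=true, d=false, g=false, h=false, n=true, p=false, t=true, u=false, w=true); no atom is both obligatory and forbidden, so the set is consistent.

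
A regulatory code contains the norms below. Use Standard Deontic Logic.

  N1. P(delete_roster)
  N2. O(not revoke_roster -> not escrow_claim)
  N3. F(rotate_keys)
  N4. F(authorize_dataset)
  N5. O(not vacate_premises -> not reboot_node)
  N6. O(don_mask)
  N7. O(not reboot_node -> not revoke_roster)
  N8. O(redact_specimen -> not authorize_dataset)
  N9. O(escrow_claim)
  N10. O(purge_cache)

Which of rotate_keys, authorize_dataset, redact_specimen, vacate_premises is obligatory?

Premise 9 gives O(escrow_claim).
Premise 2 is O(not revoke_roster -> not escrow_claim); contrapositively O(escrow_claim -> revoke_roster). Since O(escrow_claim) holds, K gives O(revoke_roster).
The contrapositive of premise 7 (O(not reboot_node -> not revoke_roster)) is O(revoke_roster -> reboot_node), and O(revoke_roster) is already established, so O(reboot_node).
The contrapositive of premise 5 (O(not vacate_premises -> not reboot_node)) is O(reboot_node -> vacate_premises), and O(reboot_node) is already established, so O(vacate_premises).
So O(vacate_premises) holds — vacate_premises is obligatory. None of the other listed options is made obligatory by any chain of premises.

vacate_premises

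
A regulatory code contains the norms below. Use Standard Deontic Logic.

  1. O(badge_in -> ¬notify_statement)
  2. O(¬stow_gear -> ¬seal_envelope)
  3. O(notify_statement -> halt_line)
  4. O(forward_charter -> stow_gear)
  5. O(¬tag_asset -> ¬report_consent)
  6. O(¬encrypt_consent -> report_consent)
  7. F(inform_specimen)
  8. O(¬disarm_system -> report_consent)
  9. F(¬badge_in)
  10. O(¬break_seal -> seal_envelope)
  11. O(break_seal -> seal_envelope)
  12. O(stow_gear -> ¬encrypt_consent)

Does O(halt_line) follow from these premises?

No

Premise 3 is O(notify_statement -> halt_line), but O(notify_statement) is not derivable from the premises, so it does not yield O(halt_line).
No other premise forces O(halt_line). An ideal world satisfying every premise can still have halt_line false, so O(halt_line) is not derivable.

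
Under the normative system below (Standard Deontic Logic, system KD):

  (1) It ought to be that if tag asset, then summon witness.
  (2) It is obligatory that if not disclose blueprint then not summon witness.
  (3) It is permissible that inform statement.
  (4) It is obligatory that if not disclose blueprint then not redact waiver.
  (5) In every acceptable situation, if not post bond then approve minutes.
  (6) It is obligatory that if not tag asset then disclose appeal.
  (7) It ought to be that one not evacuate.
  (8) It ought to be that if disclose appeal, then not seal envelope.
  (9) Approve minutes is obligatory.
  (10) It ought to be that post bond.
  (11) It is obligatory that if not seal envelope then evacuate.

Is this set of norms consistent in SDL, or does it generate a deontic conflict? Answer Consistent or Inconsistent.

Consistent

Premise 5 is O(¬post_bond → approve_minutes); even if O(approve_minutes) held, inferring O(¬post_bond) would be affirming the consequent — invalid.
So O(¬post_bond) is not derivable, and the apparent clash with O(post_bond) does not arise.
A world satisfying every obligation exists (e.g. approve_minutes=true, disclose_appeal=false, disclose_blueprint=true, evacuate=false, inform_statement=false, post_bond=true, redact_waiver=false, seal_envelope=true, summon_witness=true, tag_asset=true); no atom is both obligatory and forbidden, so the set is consistent.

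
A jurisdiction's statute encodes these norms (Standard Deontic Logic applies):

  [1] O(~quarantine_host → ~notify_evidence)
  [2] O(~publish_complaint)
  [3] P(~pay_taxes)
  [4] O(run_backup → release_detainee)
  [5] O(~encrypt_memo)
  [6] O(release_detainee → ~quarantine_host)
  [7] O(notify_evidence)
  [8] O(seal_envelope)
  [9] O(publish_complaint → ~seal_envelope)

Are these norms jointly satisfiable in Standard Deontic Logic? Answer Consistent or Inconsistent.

Consistent

Premise 9 is O(publish_complaint → ~seal_envelope), but O(publish_complaint) is not derivable from the premises, so it does not yield O(~seal_envelope).
So O(~seal_envelope) is not derivable, and the apparent clash with O(seal_envelope) does not arise.
A world satisfying every obligation exists (e.g. encrypt_memo=false, notify_evidence=true, pay_taxes=false, publish_complaint=false, quarantine_host=true, release_detainee=false, run_backup=false, seal_envelope=true); no atom is both obligatory and forbidden, so the set is consistent.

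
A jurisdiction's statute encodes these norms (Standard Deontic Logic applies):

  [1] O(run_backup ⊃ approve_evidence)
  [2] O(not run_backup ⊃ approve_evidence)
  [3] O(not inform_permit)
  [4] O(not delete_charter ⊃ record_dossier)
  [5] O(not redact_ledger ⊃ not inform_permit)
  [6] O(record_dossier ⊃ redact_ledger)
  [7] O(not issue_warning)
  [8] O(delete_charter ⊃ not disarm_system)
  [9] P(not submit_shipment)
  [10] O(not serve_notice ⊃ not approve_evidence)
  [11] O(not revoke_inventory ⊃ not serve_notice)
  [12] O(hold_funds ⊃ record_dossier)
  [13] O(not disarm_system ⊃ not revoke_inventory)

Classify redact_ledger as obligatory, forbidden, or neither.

Obligatory

By case analysis on not run_backup: premise 2 gives O(not run_backup ⊃ approve_evidence) and premise 1 gives O(run_backup ⊃ approve_evidence), so O(approve_evidence) either way.
The contrapositive of premise 10 (O(not serve_notice ⊃ not approve_evidence)) is O(approve_evidence ⊃ serve_notice), and O(approve_evidence) is already established, so O(serve_notice).
Premise 11, O(not revoke_inventory ⊃ not serve_notice), contraposes to O(serve_notice ⊃ revoke_inventory); with O(serve_notice) we get O(revoke_inventory).
The contrapositive of premise 13 (O(not disarm_system ⊃ not revoke_inventory)) is O(revoke_inventory ⊃ disarm_system), and O(revoke_inventory) is already established, so O(disarm_system).
The contrapositive of premise 8 (O(delete_charter ⊃ not disarm_system)) is O(disarm_system ⊃ not delete_charter), and O(disarm_system) is already established, so O(not delete_charter).
Premise 4 is O(not delete_charter ⊃ record_dossier); since O(not delete_charter), deontic closure gives O(record_dossier).
Applying K to premise 6 (O(record_dossier ⊃ redact_ledger)) and O(record_dossier) yields O(redact_ledger).
Premises 3, 5, 7, 9, 12 do not contribute to this derivation.
Hence redact_ledger is obligatory.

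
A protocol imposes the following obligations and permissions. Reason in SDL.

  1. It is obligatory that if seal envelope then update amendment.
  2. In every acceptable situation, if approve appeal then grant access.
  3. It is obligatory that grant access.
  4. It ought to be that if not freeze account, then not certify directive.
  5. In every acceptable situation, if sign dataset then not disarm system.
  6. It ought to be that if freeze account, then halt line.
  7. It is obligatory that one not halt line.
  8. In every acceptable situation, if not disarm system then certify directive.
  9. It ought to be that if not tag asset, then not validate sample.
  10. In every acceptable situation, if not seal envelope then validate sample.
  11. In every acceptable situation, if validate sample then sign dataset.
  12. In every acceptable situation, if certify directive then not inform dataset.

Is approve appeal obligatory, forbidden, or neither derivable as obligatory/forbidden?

Neither

Premise 2 is O(approve_appeal → grant_access); even if O(grant_access) held, inferring O(approve_appeal) would be affirming the consequent — invalid.
No premise or chain of K-axiom applications forces O(approve_appeal), and none forces O(¬approve_appeal). So approve_appeal is neither obligatory nor forbidden under these norms.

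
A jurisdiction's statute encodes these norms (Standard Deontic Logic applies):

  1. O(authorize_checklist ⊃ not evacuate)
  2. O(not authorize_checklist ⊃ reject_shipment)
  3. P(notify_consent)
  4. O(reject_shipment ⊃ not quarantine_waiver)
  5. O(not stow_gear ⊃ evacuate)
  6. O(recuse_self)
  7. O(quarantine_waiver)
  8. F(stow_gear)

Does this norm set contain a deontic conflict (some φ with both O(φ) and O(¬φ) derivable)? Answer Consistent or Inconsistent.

Inconsistent

From premise 7 we have O(quarantine_waiver).
The contrapositive of premise 4 (O(reject_shipment ⊃ not quarantine_waiver)) is O(quarantine_waiver ⊃ not reject_shipment), and O(quarantine_waiver) is already established, so O(not reject_shipment).
The contrapositive of premise 2 (O(not authorize_checklist ⊃ reject_shipment)) is O(not reject_shipment ⊃ authorize_checklist), and O(not reject_shipment) is already established, so O(authorize_checklist).
Premise 1 is O(authorize_checklist ⊃ not evacuate); since O(authorize_checklist), deontic closure gives O(not evacuate).
Premise 5, O(not stow_gear ⊃ evacuate), contraposes to O(not evacuate ⊃ stow_gear); with O(not evacuate) we get O(stow_gear).
Yet premise 8 is F(stow_gear), i.e. O(not stow_gear).
We now have both O(stow_gear) and O(not stow_gear) — stow_gear is simultaneously obligatory and forbidden, violating the D-axiom.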